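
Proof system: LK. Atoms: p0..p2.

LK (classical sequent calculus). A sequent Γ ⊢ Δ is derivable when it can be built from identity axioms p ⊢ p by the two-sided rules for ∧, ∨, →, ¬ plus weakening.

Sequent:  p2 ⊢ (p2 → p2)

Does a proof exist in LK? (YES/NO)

Derivation (root first):
[WL] p2 ⊢ (p2 → p2)
  [→R]  ⊢ (p2 → p2)
    [Ax] p2 ⊢ p2

Result: YES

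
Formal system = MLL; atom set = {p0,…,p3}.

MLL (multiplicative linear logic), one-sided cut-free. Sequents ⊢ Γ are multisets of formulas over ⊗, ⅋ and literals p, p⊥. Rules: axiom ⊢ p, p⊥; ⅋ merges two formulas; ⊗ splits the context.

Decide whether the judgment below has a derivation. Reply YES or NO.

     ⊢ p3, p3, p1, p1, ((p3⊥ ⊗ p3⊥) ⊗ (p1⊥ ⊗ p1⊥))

Proof tree:
[⊗]  ⊢ p3, p3, p1, p1, ((p3⊥ ⊗ p3⊥) ⊗ (p1⊥ ⊗ p1⊥))
  [⊗]  ⊢ p3, p3, (p3⊥ ⊗ p3⊥)
    [Ax]  ⊢ p3, p3⊥
    [Ax]  ⊢ p3, p3⊥
  [⊗]  ⊢ p1, p1, (p1⊥ ⊗ p1⊥)
    [Ax]  ⊢ p1, p1⊥
    [Ax]  ⊢ p1, p1⊥

Result: YES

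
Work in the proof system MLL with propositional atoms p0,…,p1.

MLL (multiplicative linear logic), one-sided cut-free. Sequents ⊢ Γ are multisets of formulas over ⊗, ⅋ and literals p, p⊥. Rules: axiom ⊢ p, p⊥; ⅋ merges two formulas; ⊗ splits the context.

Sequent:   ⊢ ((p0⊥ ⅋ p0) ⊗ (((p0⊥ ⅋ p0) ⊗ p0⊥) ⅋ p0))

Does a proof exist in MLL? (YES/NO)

Proof tree:
[⊗]  ⊢ ((p0⊥ ⅋ p0) ⊗ (((p0⊥ ⅋ p0) ⊗ p0⊥) ⅋ p0))
  [⅋]  ⊢ (p0⊥ ⅋ p0)
    [Ax]  ⊢ p0, p0⊥
  [⅋]  ⊢ (((p0⊥ ⅋ p0) ⊗ p0⊥) ⅋ p0)
    [⊗]  ⊢ p0, ((p0⊥ ⅋ p0) ⊗ p0⊥)
      [⅋]  ⊢ (p0⊥ ⅋ p0)
        [Ax]  ⊢ p0, p0⊥
      [Ax]  ⊢ p0, p0⊥

Result: YES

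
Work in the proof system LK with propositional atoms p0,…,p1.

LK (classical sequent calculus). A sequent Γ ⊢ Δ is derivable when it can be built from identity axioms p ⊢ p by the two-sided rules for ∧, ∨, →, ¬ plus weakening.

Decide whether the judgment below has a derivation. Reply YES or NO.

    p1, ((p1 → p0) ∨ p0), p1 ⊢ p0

Derivation trace:
[WL] p1, ((p1 → p0) ∨ p0), p1 ⊢ p0
  [∨L] p1, ((p1 → p0) ∨ p0) ⊢ p0
    [→L] p1, (p1 → p0) ⊢ p0
      [Ax] p1 ⊢ p1
      [Ax] p0 ⊢ p0
    [Ax] p0 ⊢ p0

Result: YES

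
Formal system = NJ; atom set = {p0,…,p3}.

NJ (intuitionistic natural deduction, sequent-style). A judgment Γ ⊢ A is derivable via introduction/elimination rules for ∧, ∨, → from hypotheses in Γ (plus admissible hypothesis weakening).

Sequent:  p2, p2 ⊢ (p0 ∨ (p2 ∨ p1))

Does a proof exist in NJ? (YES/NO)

Proof tree:
[∨I₂] p2, p2 ⊢ (p0 ∨ (p2 ∨ p1))
  [Wk] p2, p2 ⊢ (p2 ∨ p1)
    [∨I₁] p2 ⊢ (p2 ∨ p1)
      [Ax] p2 ⊢ p2

Result: YES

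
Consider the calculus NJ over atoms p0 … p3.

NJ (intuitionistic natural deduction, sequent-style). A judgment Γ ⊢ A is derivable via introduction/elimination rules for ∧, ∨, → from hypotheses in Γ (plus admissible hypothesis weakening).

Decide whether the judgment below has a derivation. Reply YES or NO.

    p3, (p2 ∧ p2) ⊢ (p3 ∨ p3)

Derivation (root first):
[Wk] p3, (p2 ∧ p2) ⊢ (p3 ∨ p3)
  [∨I₁] p3 ⊢ (p3 ∨ p3)
    [Ax] p3 ⊢ p3

Result: YES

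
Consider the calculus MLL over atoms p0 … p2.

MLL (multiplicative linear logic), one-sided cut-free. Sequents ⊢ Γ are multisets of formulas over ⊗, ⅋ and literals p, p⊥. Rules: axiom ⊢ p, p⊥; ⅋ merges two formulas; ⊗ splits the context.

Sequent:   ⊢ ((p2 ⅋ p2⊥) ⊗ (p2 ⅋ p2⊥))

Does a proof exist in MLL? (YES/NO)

Derivation trace:
[⊗]  ⊢ ((p2 ⅋ p2⊥) ⊗ (p2 ⅋ p2⊥))
  [⅋]  ⊢ (p2 ⅋ p2⊥)
    [Ax]  ⊢ p2, p2⊥
  [⅋]  ⊢ (p2 ⅋ p2⊥)
    [Ax]  ⊢ p2, p2⊥

Result: YES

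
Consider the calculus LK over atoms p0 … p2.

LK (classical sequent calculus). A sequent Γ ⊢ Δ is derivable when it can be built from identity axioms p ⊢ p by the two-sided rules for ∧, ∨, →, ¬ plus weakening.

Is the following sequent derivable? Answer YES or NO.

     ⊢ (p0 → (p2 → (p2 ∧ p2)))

Proof tree:
[→R]  ⊢ (p0 → (p2 → (p2 ∧ p2)))
  [→R] p0 ⊢ (p2 → (p2 ∧ p2))
    [∧R] p2, p0 ⊢ (p2 ∧ p2)
      [WL] p2, p0 ⊢ p2
        [Ax] p2 ⊢ p2
      [WL] p2, p0 ⊢ p2
        [Ax] p2 ⊢ p2

Result: YES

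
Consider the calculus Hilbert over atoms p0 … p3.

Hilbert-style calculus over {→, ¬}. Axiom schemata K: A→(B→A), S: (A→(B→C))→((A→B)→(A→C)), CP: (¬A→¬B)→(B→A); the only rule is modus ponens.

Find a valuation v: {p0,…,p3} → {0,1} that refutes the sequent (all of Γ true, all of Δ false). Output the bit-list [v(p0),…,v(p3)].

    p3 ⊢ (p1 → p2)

Enumerate valuations to refute Γ ⊢ Δ:
  v=0000: Γ:[p3=F] Δ:[(p1 → p2)=T] refutes=False
  v=0001: Γ:[p3=T] Δ:[(p1 → p2)=T] refutes=False
  v=0010: Γ:[p3=F] Δ:[(p1 → p2)=T] refutes=False
  v=0011: Γ:[p3=T] Δ:[(p1 → p2)=T] refutes=False
  v=0100: Γ:[p3=F] Δ:[(p1 → p2)=F] refutes=False
  v=0101: Γ:[p3=T] Δ:[(p1 → p2)=F] refutes=True  ← countermodel

Result: [0, 1, 0, 1]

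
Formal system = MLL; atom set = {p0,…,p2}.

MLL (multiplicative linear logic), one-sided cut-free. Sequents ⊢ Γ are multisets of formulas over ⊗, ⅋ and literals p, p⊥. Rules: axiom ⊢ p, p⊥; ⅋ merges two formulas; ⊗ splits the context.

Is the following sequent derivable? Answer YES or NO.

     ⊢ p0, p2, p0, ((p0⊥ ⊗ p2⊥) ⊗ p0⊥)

Derivation (root first):
[⊗]  ⊢ p0, p2, p0, ((p0⊥ ⊗ p2⊥) ⊗ p0⊥)
  [⊗]  ⊢ p0, p2, (p0⊥ ⊗ p2⊥)
    [Ax]  ⊢ p0, p0⊥
    [Ax]  ⊢ p2, p2⊥
  [Ax]  ⊢ p0, p0⊥

Result: YES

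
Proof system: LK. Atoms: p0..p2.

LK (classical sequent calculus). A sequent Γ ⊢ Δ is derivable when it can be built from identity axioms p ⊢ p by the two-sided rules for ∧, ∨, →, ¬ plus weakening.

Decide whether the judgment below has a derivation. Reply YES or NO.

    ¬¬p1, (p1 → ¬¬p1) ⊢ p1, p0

Derivation (root first):
[→L] ¬¬p1, (p1 → ¬¬p1) ⊢ p1, p0
  [¬L] ¬¬p1 ⊢ p1
    [¬R]  ⊢ p1, ¬p1
      [Ax] p1 ⊢ p1
  [WR] ¬¬p1 ⊢ p1, p0
    [¬L] ¬¬p1 ⊢ p1
      [¬R]  ⊢ p1, ¬p1
        [Ax] p1 ⊢ p1

Result: YES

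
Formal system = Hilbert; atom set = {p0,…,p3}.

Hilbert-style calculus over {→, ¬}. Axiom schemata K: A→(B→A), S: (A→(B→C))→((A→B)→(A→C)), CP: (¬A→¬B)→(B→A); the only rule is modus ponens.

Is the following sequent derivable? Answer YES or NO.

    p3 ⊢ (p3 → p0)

Search for a countermodel by truth-table:
  v=0000: Γ:[p3=F] Δ:[(p3 → p0)=T] refutes=False
  v=0001: Γ:[p3=T] Δ:[(p3 → p0)=F] refutes=True  ← countermodel

Result: NO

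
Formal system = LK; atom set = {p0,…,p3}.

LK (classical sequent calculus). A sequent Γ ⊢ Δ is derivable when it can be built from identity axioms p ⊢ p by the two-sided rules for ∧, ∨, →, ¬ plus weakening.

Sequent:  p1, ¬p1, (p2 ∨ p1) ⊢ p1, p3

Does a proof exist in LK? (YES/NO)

Derivation trace:
[∨L] p1, ¬p1, (p2 ∨ p1) ⊢ p1, p3
  [WL] p1, ¬p1, p2 ⊢ p3
    [¬L] p1, ¬p1 ⊢ p3
      [WR] p1 ⊢ p1, p3
        [Ax] p1 ⊢ p1
  [Ax] p1 ⊢ p1

Result: YES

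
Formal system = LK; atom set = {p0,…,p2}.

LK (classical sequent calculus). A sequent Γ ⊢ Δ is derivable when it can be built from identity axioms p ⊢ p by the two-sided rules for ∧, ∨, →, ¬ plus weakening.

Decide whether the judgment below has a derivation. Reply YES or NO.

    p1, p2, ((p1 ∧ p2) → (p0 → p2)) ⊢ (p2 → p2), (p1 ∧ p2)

Derivation (root first):
[→L] p1, p2, ((p1 ∧ p2) → (p0 → p2)) ⊢ (p2 → p2), (p1 ∧ p2)
  [∧R] p1, p2 ⊢ (p1 ∧ p2)
    [Ax] p1 ⊢ p1
    [Ax] p2 ⊢ p2
  [→L] p1, (p0 → p2) ⊢ (p2 → p2), (p1 ∧ p2)
    [WR]  ⊢ (p2 → p2), p0
      [→R]  ⊢ (p2 → p2)
        [Ax] p2 ⊢ p2
    [∧R] p1, p2 ⊢ (p1 ∧ p2)
      [Ax] p1 ⊢ p1
      [Ax] p2 ⊢ p2

Result: YES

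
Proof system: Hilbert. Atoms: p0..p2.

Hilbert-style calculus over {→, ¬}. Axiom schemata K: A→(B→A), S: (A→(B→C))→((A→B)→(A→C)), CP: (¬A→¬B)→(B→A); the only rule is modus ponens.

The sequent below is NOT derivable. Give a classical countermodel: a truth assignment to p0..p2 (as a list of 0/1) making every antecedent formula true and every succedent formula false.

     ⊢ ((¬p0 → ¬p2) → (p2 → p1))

Enumerate valuations to refute Γ ⊢ Δ:
  v=000: Γ:[] Δ:[((¬p0 → ¬p2) → (p2 → p1))=T] refutes=False
  v=001: Γ:[] Δ:[((¬p0 → ¬p2) → (p2 → p1))=T] refutes=False
  v=010: Γ:[] Δ:[((¬p0 → ¬p2) → (p2 → p1))=T] refutes=False
  v=011: Γ:[] Δ:[((¬p0 → ¬p2) → (p2 → p1))=T] refutes=False
  v=100: Γ:[] Δ:[((¬p0 → ¬p2) → (p2 → p1))=T] refutes=False
  v=101: Γ:[] Δ:[((¬p0 → ¬p2) → (p2 → p1))=F] refutes=True  ← countermodel

Result: [1, 0, 1]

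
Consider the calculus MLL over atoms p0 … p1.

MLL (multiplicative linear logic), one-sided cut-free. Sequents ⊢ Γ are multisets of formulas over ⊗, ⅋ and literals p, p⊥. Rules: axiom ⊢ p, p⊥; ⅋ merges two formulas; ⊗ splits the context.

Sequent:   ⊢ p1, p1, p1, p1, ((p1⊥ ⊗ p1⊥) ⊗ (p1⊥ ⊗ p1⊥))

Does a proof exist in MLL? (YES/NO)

Proof tree:
[⊗]  ⊢ p1, p1, p1, p1, ((p1⊥ ⊗ p1⊥) ⊗ (p1⊥ ⊗ p1⊥))
  [⊗]  ⊢ p1, p1, (p1⊥ ⊗ p1⊥)
    [Ax]  ⊢ p1, p1⊥
    [Ax]  ⊢ p1, p1⊥
  [⊗]  ⊢ p1, p1, (p1⊥ ⊗ p1⊥)
    [Ax]  ⊢ p1, p1⊥
    [Ax]  ⊢ p1, p1⊥

Result: YES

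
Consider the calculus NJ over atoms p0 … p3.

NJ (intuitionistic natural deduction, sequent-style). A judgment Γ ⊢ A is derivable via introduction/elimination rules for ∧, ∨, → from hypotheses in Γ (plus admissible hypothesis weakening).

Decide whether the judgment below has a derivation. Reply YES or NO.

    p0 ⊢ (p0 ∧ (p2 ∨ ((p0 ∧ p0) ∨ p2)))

Proof tree:
[∧I] p0 ⊢ (p0 ∧ (p2 ∨ ((p0 ∧ p0) ∨ p2)))
  [Ax] p0 ⊢ p0
  [∨I₂] p0 ⊢ (p2 ∨ ((p0 ∧ p0) ∨ p2))
    [∨I₁] p0 ⊢ ((p0 ∧ p0) ∨ p2)
      [∧I] p0 ⊢ (p0 ∧ p0)
        [Ax] p0 ⊢ p0
        [Ax] p0 ⊢ p0

Result: YES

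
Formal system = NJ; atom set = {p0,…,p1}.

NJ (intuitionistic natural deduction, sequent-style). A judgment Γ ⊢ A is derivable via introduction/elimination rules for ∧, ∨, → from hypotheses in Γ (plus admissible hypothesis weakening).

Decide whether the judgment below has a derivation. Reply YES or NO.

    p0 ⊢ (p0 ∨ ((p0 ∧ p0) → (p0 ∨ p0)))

Derivation (root first):
[∨I₂] p0 ⊢ (p0 ∨ ((p0 ∧ p0) → (p0 ∨ p0)))
  [→I] p0 ⊢ ((p0 ∧ p0) → (p0 ∨ p0))
    [∨I₁] p0, (p0 ∧ p0) ⊢ (p0 ∨ p0)
      [Wk] p0, (p0 ∧ p0) ⊢ p0
        [Ax] p0 ⊢ p0

Result: YES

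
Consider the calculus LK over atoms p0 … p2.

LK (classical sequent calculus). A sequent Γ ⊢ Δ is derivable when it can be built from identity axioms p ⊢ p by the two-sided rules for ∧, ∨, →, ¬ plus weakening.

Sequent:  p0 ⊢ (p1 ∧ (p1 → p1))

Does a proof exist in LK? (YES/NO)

Enumerate valuations to refute Γ ⊢ Δ:
  v=000: Γ:[p0=F] Δ:[(p1 ∧ (p1 → p1))=F] refutes=False
  v=001: Γ:[p0=F] Δ:[(p1 ∧ (p1 → p1))=F] refutes=False
  v=010: Γ:[p0=F] Δ:[(p1 ∧ (p1 → p1))=T] refutes=False
  v=011: Γ:[p0=F] Δ:[(p1 ∧ (p1 → p1))=T] refutes=False
  v=100: Γ:[p0=T] Δ:[(p1 ∧ (p1 → p1))=F] refutes=True  ← countermodel

Result: NO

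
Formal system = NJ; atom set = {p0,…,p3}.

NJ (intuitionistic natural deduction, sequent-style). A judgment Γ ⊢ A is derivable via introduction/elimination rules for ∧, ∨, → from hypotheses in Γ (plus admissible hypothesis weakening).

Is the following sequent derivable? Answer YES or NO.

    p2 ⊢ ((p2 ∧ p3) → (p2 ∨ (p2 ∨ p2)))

Derivation (root first):
[→I] p2 ⊢ ((p2 ∧ p3) → (p2 ∨ (p2 ∨ p2)))
  [∨I₂] p2, (p2 ∧ p3) ⊢ (p2 ∨ (p2 ∨ p2))
    [Wk] p2, (p2 ∧ p3) ⊢ (p2 ∨ p2)
      [∨I₁] p2 ⊢ (p2 ∨ p2)
        [Ax] p2 ⊢ p2

Result: YES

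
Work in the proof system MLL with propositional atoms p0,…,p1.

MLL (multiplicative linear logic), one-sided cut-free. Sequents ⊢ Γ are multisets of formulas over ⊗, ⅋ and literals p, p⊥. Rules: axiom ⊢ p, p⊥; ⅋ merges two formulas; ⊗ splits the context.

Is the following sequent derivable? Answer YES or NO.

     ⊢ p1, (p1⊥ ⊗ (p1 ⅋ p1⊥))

Derivation (root first):
[⊗]  ⊢ p1, (p1⊥ ⊗ (p1 ⅋ p1⊥))
  [Ax]  ⊢ p1, p1⊥
  [⅋]  ⊢ (p1 ⅋ p1⊥)
    [Ax]  ⊢ p1, p1⊥

Result: YES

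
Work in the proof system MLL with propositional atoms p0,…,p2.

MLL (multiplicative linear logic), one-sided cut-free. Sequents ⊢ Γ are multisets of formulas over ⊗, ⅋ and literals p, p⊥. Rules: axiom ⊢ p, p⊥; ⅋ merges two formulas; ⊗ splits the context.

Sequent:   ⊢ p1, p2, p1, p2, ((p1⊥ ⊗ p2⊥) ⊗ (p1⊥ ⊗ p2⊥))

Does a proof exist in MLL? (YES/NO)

Derivation trace:
[⊗]  ⊢ p1, p2, p1, p2, ((p1⊥ ⊗ p2⊥) ⊗ (p1⊥ ⊗ p2⊥))
  [⊗]  ⊢ p1, p2, (p1⊥ ⊗ p2⊥)
    [Ax]  ⊢ p1, p1⊥
    [Ax]  ⊢ p2, p2⊥
  [⊗]  ⊢ p1, p2, (p1⊥ ⊗ p2⊥)
    [Ax]  ⊢ p1, p1⊥
    [Ax]  ⊢ p2, p2⊥

Result: YES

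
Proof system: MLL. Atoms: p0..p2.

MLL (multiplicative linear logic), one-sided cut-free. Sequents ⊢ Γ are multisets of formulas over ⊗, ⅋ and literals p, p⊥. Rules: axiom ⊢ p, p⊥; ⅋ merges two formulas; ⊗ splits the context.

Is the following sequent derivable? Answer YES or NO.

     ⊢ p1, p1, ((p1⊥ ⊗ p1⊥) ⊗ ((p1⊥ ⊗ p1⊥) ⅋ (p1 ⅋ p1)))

Proof tree:
[⊗]  ⊢ p1, p1, ((p1⊥ ⊗ p1⊥) ⊗ ((p1⊥ ⊗ p1⊥) ⅋ (p1 ⅋ p1)))
  [⊗]  ⊢ p1, p1, (p1⊥ ⊗ p1⊥)
    [Ax]  ⊢ p1, p1⊥
    [Ax]  ⊢ p1, p1⊥
  [⅋]  ⊢ ((p1⊥ ⊗ p1⊥) ⅋ (p1 ⅋ p1))
    [⅋]  ⊢ (p1⊥ ⊗ p1⊥), (p1 ⅋ p1)
      [⊗]  ⊢ p1, p1, (p1⊥ ⊗ p1⊥)
        [Ax]  ⊢ p1, p1⊥
        [Ax]  ⊢ p1, p1⊥

Result: YES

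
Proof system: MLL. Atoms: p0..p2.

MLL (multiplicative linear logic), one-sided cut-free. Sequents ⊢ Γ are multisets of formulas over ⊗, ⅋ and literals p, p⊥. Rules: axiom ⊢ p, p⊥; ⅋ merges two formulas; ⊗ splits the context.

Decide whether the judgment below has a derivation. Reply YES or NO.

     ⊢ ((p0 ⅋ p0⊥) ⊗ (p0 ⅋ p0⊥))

Proof tree:
[⊗]  ⊢ ((p0 ⅋ p0⊥) ⊗ (p0 ⅋ p0⊥))
  [⅋]  ⊢ (p0 ⅋ p0⊥)
    [Ax]  ⊢ p0, p0⊥
  [⅋]  ⊢ (p0 ⅋ p0⊥)
    [Ax]  ⊢ p0, p0⊥

Result: YES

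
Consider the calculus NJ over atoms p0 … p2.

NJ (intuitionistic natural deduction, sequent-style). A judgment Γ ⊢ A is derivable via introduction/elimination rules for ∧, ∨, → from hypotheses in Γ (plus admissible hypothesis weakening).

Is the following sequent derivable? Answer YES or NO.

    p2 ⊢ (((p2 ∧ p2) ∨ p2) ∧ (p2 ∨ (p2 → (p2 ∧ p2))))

Derivation trace:
[∧I] p2 ⊢ (((p2 ∧ p2) ∨ p2) ∧ (p2 ∨ (p2 → (p2 ∧ p2))))
  [∨I₁] p2 ⊢ ((p2 ∧ p2) ∨ p2)
    [∧I] p2 ⊢ (p2 ∧ p2)
      [Ax] p2 ⊢ p2
      [Ax] p2 ⊢ p2
  [∨I₂]  ⊢ (p2 ∨ (p2 → (p2 ∧ p2)))
    [→I]  ⊢ (p2 → (p2 ∧ p2))
      [∧I] p2 ⊢ (p2 ∧ p2)
        [Ax] p2 ⊢ p2
        [Ax] p2 ⊢ p2

Result: YES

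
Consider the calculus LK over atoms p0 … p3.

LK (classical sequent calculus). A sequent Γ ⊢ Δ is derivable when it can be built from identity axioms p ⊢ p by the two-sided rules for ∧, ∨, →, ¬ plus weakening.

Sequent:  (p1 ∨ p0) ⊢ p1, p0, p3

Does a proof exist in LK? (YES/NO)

Proof tree:
[WR] (p1 ∨ p0) ⊢ p1, p0, p3
  [∨L] (p1 ∨ p0) ⊢ p1, p0
    [Ax] p1 ⊢ p1
    [WR] p0 ⊢ p0, p1
      [Ax] p0 ⊢ p0

Result: YES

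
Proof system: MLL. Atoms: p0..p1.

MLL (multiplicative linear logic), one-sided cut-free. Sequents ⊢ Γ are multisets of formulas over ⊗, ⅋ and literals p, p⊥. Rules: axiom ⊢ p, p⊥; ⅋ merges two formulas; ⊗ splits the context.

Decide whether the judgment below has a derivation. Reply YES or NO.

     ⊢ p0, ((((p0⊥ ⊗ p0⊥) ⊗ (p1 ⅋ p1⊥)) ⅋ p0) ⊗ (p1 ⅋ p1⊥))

Derivation trace:
[⊗]  ⊢ p0, ((((p0⊥ ⊗ p0⊥) ⊗ (p1 ⅋ p1⊥)) ⅋ p0) ⊗ (p1 ⅋ p1⊥))
  [⅋]  ⊢ p0, (((p0⊥ ⊗ p0⊥) ⊗ (p1 ⅋ p1⊥)) ⅋ p0)
    [⊗]  ⊢ p0, p0, ((p0⊥ ⊗ p0⊥) ⊗ (p1 ⅋ p1⊥))
      [⊗]  ⊢ p0, p0, (p0⊥ ⊗ p0⊥)
        [Ax]  ⊢ p0, p0⊥
        [Ax]  ⊢ p0, p0⊥
      [⅋]  ⊢ (p1 ⅋ p1⊥)
        [Ax]  ⊢ p1, p1⊥
  [⅋]  ⊢ (p1 ⅋ p1⊥)
    [Ax]  ⊢ p1, p1⊥

Result: YES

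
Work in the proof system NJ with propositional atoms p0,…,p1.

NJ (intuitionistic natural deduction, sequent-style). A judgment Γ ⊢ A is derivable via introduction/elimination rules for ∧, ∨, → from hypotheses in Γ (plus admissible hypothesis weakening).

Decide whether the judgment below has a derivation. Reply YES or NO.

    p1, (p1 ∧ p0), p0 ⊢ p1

Derivation trace:
[Wk] p1, (p1 ∧ p0), p0 ⊢ p1
  [Wk] p1, (p1 ∧ p0) ⊢ p1
    [Ax] p1 ⊢ p1

Result: YES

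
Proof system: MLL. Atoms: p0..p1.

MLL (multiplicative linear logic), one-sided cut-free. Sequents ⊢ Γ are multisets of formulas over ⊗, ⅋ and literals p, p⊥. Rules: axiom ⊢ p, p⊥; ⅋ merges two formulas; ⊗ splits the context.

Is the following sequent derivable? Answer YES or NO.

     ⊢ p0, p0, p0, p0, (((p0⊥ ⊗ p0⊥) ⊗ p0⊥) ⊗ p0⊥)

Derivation trace:
[⊗]  ⊢ p0, p0, p0, p0, (((p0⊥ ⊗ p0⊥) ⊗ p0⊥) ⊗ p0⊥)
  [⊗]  ⊢ p0, p0, p0, ((p0⊥ ⊗ p0⊥) ⊗ p0⊥)
    [⊗]  ⊢ p0, p0, (p0⊥ ⊗ p0⊥)
      [Ax]  ⊢ p0, p0⊥
      [Ax]  ⊢ p0, p0⊥
    [Ax]  ⊢ p0, p0⊥
  [Ax]  ⊢ p0, p0⊥

Result: YES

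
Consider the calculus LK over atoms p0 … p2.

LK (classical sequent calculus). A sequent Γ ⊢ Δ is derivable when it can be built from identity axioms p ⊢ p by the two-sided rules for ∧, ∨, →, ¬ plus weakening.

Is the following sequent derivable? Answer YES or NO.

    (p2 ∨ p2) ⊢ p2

Derivation (root first):
[∨L] (p2 ∨ p2) ⊢ p2
  [WR] p2 ⊢ p2, p2
    [Ax] p2 ⊢ p2
  [Ax] p2 ⊢ p2

Result: YES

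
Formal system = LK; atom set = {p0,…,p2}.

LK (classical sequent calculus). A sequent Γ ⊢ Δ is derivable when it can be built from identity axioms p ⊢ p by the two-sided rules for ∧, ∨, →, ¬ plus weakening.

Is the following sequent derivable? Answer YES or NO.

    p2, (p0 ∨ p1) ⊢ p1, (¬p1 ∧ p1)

Enumerate valuations to refute Γ ⊢ Δ:
  v=000: Γ:[p2=F, (p0 ∨ p1)=F] Δ:[p1=F, (¬p1 ∧ p1)=F] refutes=False
  v=001: Γ:[p2=T, (p0 ∨ p1)=F] Δ:[p1=F, (¬p1 ∧ p1)=F] refutes=False
  v=010: Γ:[p2=F, (p0 ∨ p1)=T] Δ:[p1=T, (¬p1 ∧ p1)=F] refutes=False
  v=011: Γ:[p2=T, (p0 ∨ p1)=T] Δ:[p1=T, (¬p1 ∧ p1)=F] refutes=False
  v=100: Γ:[p2=F, (p0 ∨ p1)=T] Δ:[p1=F, (¬p1 ∧ p1)=F] refutes=False
  v=101: Γ:[p2=T, (p0 ∨ p1)=T] Δ:[p1=F, (¬p1 ∧ p1)=F] refutes=True  ← countermodel

Result: NO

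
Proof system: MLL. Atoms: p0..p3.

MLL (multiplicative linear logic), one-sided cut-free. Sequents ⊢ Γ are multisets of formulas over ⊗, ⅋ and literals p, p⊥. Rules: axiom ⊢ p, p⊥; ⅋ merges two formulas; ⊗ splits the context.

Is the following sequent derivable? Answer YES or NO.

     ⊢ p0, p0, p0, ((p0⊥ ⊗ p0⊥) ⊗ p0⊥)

Proof tree:
[⊗]  ⊢ p0, p0, p0, ((p0⊥ ⊗ p0⊥) ⊗ p0⊥)
  [⊗]  ⊢ p0, p0, (p0⊥ ⊗ p0⊥)
    [Ax]  ⊢ p0, p0⊥
    [Ax]  ⊢ p0, p0⊥
  [Ax]  ⊢ p0, p0⊥

Result: YES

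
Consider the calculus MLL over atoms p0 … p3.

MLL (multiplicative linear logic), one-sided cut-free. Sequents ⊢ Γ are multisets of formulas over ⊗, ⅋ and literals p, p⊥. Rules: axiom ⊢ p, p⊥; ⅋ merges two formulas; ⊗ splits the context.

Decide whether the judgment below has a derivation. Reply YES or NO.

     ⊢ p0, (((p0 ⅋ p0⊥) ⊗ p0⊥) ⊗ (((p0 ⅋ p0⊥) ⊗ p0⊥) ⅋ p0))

Derivation trace:
[⊗]  ⊢ p0, (((p0 ⅋ p0⊥) ⊗ p0⊥) ⊗ (((p0 ⅋ p0⊥) ⊗ p0⊥) ⅋ p0))
  [⊗]  ⊢ p0, ((p0 ⅋ p0⊥) ⊗ p0⊥)
    [⅋]  ⊢ (p0 ⅋ p0⊥)
      [Ax]  ⊢ p0, p0⊥
    [Ax]  ⊢ p0, p0⊥
  [⅋]  ⊢ (((p0 ⅋ p0⊥) ⊗ p0⊥) ⅋ p0)
    [⊗]  ⊢ p0, ((p0 ⅋ p0⊥) ⊗ p0⊥)
      [⅋]  ⊢ (p0 ⅋ p0⊥)
        [Ax]  ⊢ p0, p0⊥
      [Ax]  ⊢ p0, p0⊥

Result: YES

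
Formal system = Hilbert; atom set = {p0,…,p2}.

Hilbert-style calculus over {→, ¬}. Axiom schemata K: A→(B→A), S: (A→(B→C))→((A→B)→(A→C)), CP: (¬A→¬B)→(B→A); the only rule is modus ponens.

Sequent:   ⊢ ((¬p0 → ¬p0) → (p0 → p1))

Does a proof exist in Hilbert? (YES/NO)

Enumerate valuations to refute Γ ⊢ Δ:
  v=000: Γ:[] Δ:[((¬p0 → ¬p0) → (p0 → p1))=T] refutes=False
  v=001: Γ:[] Δ:[((¬p0 → ¬p0) → (p0 → p1))=T] refutes=False
  v=010: Γ:[] Δ:[((¬p0 → ¬p0) → (p0 → p1))=T] refutes=False
  v=011: Γ:[] Δ:[((¬p0 → ¬p0) → (p0 → p1))=T] refutes=False
  v=100: Γ:[] Δ:[((¬p0 → ¬p0) → (p0 → p1))=F] refutes=True  ← countermodel

Result: NO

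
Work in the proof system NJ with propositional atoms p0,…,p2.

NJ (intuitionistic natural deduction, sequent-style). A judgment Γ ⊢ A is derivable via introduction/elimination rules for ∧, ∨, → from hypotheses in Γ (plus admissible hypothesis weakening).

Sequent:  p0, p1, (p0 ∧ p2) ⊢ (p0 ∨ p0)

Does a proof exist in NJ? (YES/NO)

Derivation trace:
[Wk] p0, p1, (p0 ∧ p2) ⊢ (p0 ∨ p0)
  [Wk] p0, p1 ⊢ (p0 ∨ p0)
    [∨I₁] p0 ⊢ (p0 ∨ p0)
      [Ax] p0 ⊢ p0

Result: YES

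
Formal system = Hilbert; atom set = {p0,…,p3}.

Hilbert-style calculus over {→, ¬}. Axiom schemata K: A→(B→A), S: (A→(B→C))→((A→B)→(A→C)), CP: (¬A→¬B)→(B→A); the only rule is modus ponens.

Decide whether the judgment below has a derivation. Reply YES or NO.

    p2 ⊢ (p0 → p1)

Enumerate valuations to refute Γ ⊢ Δ:
  v=0000: Γ:[p2=F] Δ:[(p0 → p1)=T] refutes=False
  v=0001: Γ:[p2=F] Δ:[(p0 → p1)=T] refutes=False
  v=0010: Γ:[p2=T] Δ:[(p0 → p1)=T] refutes=False
  v=0011: Γ:[p2=T] Δ:[(p0 → p1)=T] refutes=False
  v=0100: Γ:[p2=F] Δ:[(p0 → p1)=T] refutes=False
  v=0101: Γ:[p2=F] Δ:[(p0 → p1)=T] refutes=False
  v=0110: Γ:[p2=T] Δ:[(p0 → p1)=T] refutes=False
  v=0111: Γ:[p2=T] Δ:[(p0 → p1)=T] refutes=False
  v=1000: Γ:[p2=F] Δ:[(p0 → p1)=F] refutes=False
  v=1001: Γ:[p2=F] Δ:[(p0 → p1)=F] refutes=False
  v=1010: Γ:[p2=T] Δ:[(p0 → p1)=F] refutes=True  ← countermodel

Result: NO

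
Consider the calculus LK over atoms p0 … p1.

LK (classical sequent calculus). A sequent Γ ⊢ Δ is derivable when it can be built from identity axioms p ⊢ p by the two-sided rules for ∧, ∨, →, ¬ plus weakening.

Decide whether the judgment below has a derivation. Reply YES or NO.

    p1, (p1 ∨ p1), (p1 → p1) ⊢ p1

Derivation (root first):
[→L] p1, (p1 ∨ p1), (p1 → p1) ⊢ p1
  [WL] (p1 ∨ p1), p1 ⊢ p1
    [∨L] (p1 ∨ p1) ⊢ p1
      [Ax] p1 ⊢ p1
      [Ax] p1 ⊢ p1
  [Ax] p1 ⊢ p1

Result: YES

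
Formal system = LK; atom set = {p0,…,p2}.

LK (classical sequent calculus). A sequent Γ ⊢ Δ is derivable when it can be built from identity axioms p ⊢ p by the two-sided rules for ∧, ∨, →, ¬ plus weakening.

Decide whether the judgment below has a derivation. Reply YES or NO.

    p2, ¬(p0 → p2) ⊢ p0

Derivation trace:
[¬L] p2, ¬(p0 → p2) ⊢ p0
  [→R] p2 ⊢ p0, (p0 → p2)
    [WL] p0, p2 ⊢ p0, p2
      [WR] p0 ⊢ p0, p2
        [Ax] p0 ⊢ p0

Result: YES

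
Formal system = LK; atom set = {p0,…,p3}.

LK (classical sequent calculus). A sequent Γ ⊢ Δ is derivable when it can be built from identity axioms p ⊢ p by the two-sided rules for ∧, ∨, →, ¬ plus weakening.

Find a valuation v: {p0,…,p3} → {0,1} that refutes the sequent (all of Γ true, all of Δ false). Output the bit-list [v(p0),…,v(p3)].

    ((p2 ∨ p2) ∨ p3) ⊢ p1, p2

Search for a countermodel by truth-table:
  v=0000: Γ:[((p2 ∨ p2) ∨ p3)=F] Δ:[p1=F, p2=F] refutes=False
  v=0001: Γ:[((p2 ∨ p2) ∨ p3)=T] Δ:[p1=F, p2=F] refutes=True  ← countermodel

Result: [0, 0, 0, 1]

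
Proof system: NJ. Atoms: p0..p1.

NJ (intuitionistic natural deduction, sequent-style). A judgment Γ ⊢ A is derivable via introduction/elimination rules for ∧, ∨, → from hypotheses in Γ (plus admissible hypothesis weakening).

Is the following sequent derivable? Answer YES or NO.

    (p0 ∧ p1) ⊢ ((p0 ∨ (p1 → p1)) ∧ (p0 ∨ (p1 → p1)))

Derivation (root first):
[∧I] (p0 ∧ p1) ⊢ ((p0 ∨ (p1 → p1)) ∧ (p0 ∨ (p1 → p1)))
  [Wk] (p0 ∧ p1) ⊢ (p0 ∨ (p1 → p1))
    [∨I₂]  ⊢ (p0 ∨ (p1 → p1))
      [→I]  ⊢ (p1 → p1)
        [Ax] p1 ⊢ p1
  [Wk] (p0 ∧ p1) ⊢ (p0 ∨ (p1 → p1))
    [∨I₂]  ⊢ (p0 ∨ (p1 → p1))
      [→I]  ⊢ (p1 → p1)
        [Ax] p1 ⊢ p1

Result: YES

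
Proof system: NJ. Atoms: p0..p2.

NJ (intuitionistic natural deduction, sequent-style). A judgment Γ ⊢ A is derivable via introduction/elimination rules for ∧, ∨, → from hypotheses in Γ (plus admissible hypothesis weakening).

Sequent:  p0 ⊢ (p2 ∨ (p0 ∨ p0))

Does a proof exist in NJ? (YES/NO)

Derivation (root first):
[∨I₂] p0 ⊢ (p2 ∨ (p0 ∨ p0))
  [∨I₁] p0 ⊢ (p0 ∨ p0)
    [Ax] p0 ⊢ p0

Result: YES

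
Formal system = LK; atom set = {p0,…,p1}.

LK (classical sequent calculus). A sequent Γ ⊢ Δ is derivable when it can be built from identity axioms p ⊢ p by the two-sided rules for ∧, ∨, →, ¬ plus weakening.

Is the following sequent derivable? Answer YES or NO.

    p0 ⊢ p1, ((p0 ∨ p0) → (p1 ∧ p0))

Search for a countermodel by truth-table:
  v=00: Γ:[p0=F] Δ:[p1=F, ((p0 ∨ p0) → (p1 ∧ p0))=T] refutes=False
  v=01: Γ:[p0=F] Δ:[p1=T, ((p0 ∨ p0) → (p1 ∧ p0))=T] refutes=False
  v=10: Γ:[p0=T] Δ:[p1=F, ((p0 ∨ p0) → (p1 ∧ p0))=F] refutes=True  ← countermodel

Result: NO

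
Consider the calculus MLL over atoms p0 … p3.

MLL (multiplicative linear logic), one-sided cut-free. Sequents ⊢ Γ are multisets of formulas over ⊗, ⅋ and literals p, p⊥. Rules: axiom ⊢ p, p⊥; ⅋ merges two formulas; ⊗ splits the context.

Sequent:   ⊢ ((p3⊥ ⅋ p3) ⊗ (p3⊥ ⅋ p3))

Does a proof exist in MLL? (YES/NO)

Derivation (root first):
[⊗]  ⊢ ((p3⊥ ⅋ p3) ⊗ (p3⊥ ⅋ p3))
  [⅋]  ⊢ (p3⊥ ⅋ p3)
    [Ax]  ⊢ p3, p3⊥
  [⅋]  ⊢ (p3⊥ ⅋ p3)
    [Ax]  ⊢ p3, p3⊥

Result: YES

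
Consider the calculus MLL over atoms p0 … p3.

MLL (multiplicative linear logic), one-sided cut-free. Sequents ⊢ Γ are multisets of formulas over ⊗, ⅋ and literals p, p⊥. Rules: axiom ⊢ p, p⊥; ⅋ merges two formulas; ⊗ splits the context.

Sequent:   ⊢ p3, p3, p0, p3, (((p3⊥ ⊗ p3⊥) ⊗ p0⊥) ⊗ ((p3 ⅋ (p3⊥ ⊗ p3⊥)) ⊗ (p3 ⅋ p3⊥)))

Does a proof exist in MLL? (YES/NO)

Derivation trace:
[⊗]  ⊢ p3, p3, p0, p3, (((p3⊥ ⊗ p3⊥) ⊗ p0⊥) ⊗ ((p3 ⅋ (p3⊥ ⊗ p3⊥)) ⊗ (p3 ⅋ p3⊥)))
  [⊗]  ⊢ p3, p3, p0, ((p3⊥ ⊗ p3⊥) ⊗ p0⊥)
    [⊗]  ⊢ p3, p3, (p3⊥ ⊗ p3⊥)
      [Ax]  ⊢ p3, p3⊥
      [Ax]  ⊢ p3, p3⊥
    [Ax]  ⊢ p0, p0⊥
  [⊗]  ⊢ p3, ((p3 ⅋ (p3⊥ ⊗ p3⊥)) ⊗ (p3 ⅋ p3⊥))
    [⅋]  ⊢ p3, (p3 ⅋ (p3⊥ ⊗ p3⊥))
      [⊗]  ⊢ p3, p3, (p3⊥ ⊗ p3⊥)
        [Ax]  ⊢ p3, p3⊥
        [Ax]  ⊢ p3, p3⊥
    [⅋]  ⊢ (p3 ⅋ p3⊥)
      [Ax]  ⊢ p3, p3⊥

Result: YES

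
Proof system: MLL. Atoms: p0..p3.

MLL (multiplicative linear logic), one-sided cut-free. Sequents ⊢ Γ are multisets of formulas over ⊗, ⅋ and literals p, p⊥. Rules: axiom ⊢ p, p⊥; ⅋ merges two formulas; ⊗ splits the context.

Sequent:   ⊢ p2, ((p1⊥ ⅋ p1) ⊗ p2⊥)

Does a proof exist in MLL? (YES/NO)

Derivation trace:
[⊗]  ⊢ p2, ((p1⊥ ⅋ p1) ⊗ p2⊥)
  [⅋]  ⊢ (p1⊥ ⅋ p1)
    [Ax]  ⊢ p1, p1⊥
  [Ax]  ⊢ p2, p2⊥

Result: YES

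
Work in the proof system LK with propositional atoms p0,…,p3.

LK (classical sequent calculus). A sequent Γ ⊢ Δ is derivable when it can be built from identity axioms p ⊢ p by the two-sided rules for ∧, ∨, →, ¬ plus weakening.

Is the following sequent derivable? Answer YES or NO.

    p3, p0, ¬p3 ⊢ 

Derivation (root first):
[¬L] p3, p0, ¬p3 ⊢ 
  [WL] p3, p0 ⊢ p3
    [Ax] p3 ⊢ p3

Result: YES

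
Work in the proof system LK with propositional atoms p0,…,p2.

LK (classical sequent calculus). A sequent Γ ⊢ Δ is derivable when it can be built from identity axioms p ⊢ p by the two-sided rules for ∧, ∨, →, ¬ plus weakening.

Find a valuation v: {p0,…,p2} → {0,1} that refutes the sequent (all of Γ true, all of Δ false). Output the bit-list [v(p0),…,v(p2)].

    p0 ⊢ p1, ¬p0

Search for a countermodel by truth-table:
  v=000: Γ:[p0=F] Δ:[p1=F, ¬p0=T] refutes=False
  v=001: Γ:[p0=F] Δ:[p1=F, ¬p0=T] refutes=False
  v=010: Γ:[p0=F] Δ:[p1=T, ¬p0=T] refutes=False
  v=011: Γ:[p0=F] Δ:[p1=T, ¬p0=T] refutes=False
  v=100: Γ:[p0=T] Δ:[p1=F, ¬p0=F] refutes=True  ← countermodel

Result: [1, 0, 0]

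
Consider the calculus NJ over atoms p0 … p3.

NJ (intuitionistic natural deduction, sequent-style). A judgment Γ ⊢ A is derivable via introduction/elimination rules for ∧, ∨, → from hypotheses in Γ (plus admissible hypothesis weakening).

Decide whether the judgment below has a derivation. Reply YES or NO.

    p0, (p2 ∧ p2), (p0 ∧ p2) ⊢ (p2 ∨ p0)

Derivation (root first):
[Wk] p0, (p2 ∧ p2), (p0 ∧ p2) ⊢ (p2 ∨ p0)
  [Wk] p0, (p2 ∧ p2) ⊢ (p2 ∨ p0)
    [∨I₂] p0 ⊢ (p2 ∨ p0)
      [Ax] p0 ⊢ p0

Result: YES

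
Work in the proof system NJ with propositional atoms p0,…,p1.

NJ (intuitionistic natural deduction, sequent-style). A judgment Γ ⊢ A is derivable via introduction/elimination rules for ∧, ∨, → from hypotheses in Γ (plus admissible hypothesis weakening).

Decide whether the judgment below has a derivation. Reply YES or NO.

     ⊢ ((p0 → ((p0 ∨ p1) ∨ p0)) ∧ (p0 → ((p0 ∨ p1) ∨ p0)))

Derivation (root first):
[∧I]  ⊢ ((p0 → ((p0 ∨ p1) ∨ p0)) ∧ (p0 → ((p0 ∨ p1) ∨ p0)))
  [→I]  ⊢ (p0 → ((p0 ∨ p1) ∨ p0))
    [∨I₁] p0 ⊢ ((p0 ∨ p1) ∨ p0)
      [∨I₁] p0 ⊢ (p0 ∨ p1)
        [Ax] p0 ⊢ p0
  [→I]  ⊢ (p0 → ((p0 ∨ p1) ∨ p0))
    [∨I₁] p0 ⊢ ((p0 ∨ p1) ∨ p0)
      [∨I₁] p0 ⊢ (p0 ∨ p1)
        [Ax] p0 ⊢ p0

Result: YES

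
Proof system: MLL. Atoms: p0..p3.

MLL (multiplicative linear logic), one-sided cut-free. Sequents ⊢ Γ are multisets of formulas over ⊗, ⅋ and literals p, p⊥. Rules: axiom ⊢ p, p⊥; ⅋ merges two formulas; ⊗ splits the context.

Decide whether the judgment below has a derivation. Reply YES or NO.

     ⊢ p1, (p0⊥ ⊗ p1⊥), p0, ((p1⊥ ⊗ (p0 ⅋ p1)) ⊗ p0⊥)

Proof tree:
[⊗]  ⊢ p1, (p0⊥ ⊗ p1⊥), p0, ((p1⊥ ⊗ (p0 ⅋ p1)) ⊗ p0⊥)
  [⊗]  ⊢ p1, (p0⊥ ⊗ p1⊥), (p1⊥ ⊗ (p0 ⅋ p1))
    [Ax]  ⊢ p1, p1⊥
    [⅋]  ⊢ (p0⊥ ⊗ p1⊥), (p0 ⅋ p1)
      [⊗]  ⊢ p0, p1, (p0⊥ ⊗ p1⊥)
        [Ax]  ⊢ p0, p0⊥
        [Ax]  ⊢ p1, p1⊥
  [Ax]  ⊢ p0, p0⊥

Result: YES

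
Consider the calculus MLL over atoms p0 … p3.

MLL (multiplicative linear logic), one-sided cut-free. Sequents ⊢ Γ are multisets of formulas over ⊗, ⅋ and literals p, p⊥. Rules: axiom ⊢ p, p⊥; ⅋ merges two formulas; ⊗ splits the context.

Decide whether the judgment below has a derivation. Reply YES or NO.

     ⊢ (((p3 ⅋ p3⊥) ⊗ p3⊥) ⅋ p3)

Derivation trace:
[⅋]  ⊢ (((p3 ⅋ p3⊥) ⊗ p3⊥) ⅋ p3)
  [⊗]  ⊢ p3, ((p3 ⅋ p3⊥) ⊗ p3⊥)
    [⅋]  ⊢ (p3 ⅋ p3⊥)
      [Ax]  ⊢ p3, p3⊥
    [Ax]  ⊢ p3, p3⊥

Result: YES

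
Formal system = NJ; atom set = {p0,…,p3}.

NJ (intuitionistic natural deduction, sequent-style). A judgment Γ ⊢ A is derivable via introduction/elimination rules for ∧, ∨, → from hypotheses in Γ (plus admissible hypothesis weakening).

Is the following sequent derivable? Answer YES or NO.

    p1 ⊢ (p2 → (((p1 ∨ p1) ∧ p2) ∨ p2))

Proof tree:
[→I] p1 ⊢ (p2 → (((p1 ∨ p1) ∧ p2) ∨ p2))
  [∨I₁] p1, p2 ⊢ (((p1 ∨ p1) ∧ p2) ∨ p2)
    [∧I] p1, p2 ⊢ ((p1 ∨ p1) ∧ p2)
      [∨I₂] p1 ⊢ (p1 ∨ p1)
        [Ax] p1 ⊢ p1
      [Ax] p2 ⊢ p2

Result: YES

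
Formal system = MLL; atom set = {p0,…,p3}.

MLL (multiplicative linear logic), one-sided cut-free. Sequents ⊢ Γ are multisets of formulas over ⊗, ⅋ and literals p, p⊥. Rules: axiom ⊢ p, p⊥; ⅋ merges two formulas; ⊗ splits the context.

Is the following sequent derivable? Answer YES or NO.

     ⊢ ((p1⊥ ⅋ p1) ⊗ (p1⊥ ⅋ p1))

Derivation trace:
[⊗]  ⊢ ((p1⊥ ⅋ p1) ⊗ (p1⊥ ⅋ p1))
  [⅋]  ⊢ (p1⊥ ⅋ p1)
    [Ax]  ⊢ p1, p1⊥
  [⅋]  ⊢ (p1⊥ ⅋ p1)
    [Ax]  ⊢ p1, p1⊥

Result: YES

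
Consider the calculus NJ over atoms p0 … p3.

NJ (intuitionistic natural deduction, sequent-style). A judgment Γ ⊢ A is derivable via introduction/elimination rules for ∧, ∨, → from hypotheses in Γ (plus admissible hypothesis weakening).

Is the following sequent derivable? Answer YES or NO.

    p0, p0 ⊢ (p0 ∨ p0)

Proof tree:
[Wk] p0, p0 ⊢ (p0 ∨ p0)
  [∨I₂] p0 ⊢ (p0 ∨ p0)
    [Ax] p0 ⊢ p0

Result: YES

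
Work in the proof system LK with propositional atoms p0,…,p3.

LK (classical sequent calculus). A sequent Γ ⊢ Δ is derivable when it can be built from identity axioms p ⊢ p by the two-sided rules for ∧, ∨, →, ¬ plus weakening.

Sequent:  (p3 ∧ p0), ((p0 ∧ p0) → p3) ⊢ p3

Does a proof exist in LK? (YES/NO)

Proof tree:
[→L] (p3 ∧ p0), ((p0 ∧ p0) → p3) ⊢ p3
  [∧L] (p3 ∧ p0) ⊢ (p0 ∧ p0)
    [∧R] p3, p0 ⊢ (p0 ∧ p0)
      [Ax] p0 ⊢ p0
      [WL] p0, p3 ⊢ p0
        [Ax] p0 ⊢ p0
  [Ax] p3 ⊢ p3

Result: YES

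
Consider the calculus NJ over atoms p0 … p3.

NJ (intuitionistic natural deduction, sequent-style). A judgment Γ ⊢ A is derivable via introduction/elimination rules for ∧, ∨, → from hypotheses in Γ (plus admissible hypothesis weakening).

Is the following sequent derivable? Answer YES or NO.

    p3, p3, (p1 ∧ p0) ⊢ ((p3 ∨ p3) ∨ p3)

Derivation (root first):
[Wk] p3, p3, (p1 ∧ p0) ⊢ ((p3 ∨ p3) ∨ p3)
  [∨I₁] p3, p3 ⊢ ((p3 ∨ p3) ∨ p3)
    [∨I₁] p3, p3 ⊢ (p3 ∨ p3)
      [Wk] p3, p3 ⊢ p3
        [Ax] p3 ⊢ p3

Result: YES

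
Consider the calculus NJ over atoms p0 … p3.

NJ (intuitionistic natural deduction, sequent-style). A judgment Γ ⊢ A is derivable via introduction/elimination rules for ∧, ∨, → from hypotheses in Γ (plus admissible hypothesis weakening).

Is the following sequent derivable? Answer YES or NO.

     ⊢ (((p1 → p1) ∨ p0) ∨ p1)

Derivation (root first):
[∨I₁]  ⊢ (((p1 → p1) ∨ p0) ∨ p1)
  [∨I₁]  ⊢ ((p1 → p1) ∨ p0)
    [→I]  ⊢ (p1 → p1)
      [Ax] p1 ⊢ p1

Result: YES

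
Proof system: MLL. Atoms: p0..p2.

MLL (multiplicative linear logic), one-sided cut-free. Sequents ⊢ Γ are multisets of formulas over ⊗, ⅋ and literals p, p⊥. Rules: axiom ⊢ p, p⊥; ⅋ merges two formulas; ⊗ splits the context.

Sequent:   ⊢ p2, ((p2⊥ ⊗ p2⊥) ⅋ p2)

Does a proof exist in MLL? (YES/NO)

Derivation (root first):
[⅋]  ⊢ p2, ((p2⊥ ⊗ p2⊥) ⅋ p2)
  [⊗]  ⊢ p2, p2, (p2⊥ ⊗ p2⊥)
    [Ax]  ⊢ p2, p2⊥
    [Ax]  ⊢ p2, p2⊥

Result: YES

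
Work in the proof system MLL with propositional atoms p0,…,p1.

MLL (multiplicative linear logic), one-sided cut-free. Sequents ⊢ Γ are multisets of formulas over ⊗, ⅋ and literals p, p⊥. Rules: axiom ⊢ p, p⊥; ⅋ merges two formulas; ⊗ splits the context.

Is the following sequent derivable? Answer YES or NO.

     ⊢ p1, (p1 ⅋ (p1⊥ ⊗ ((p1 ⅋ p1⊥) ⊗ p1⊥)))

Proof tree:
[⅋]  ⊢ p1, (p1 ⅋ (p1⊥ ⊗ ((p1 ⅋ p1⊥) ⊗ p1⊥)))
  [⊗]  ⊢ p1, p1, (p1⊥ ⊗ ((p1 ⅋ p1⊥) ⊗ p1⊥))
    [Ax]  ⊢ p1, p1⊥
    [⊗]  ⊢ p1, ((p1 ⅋ p1⊥) ⊗ p1⊥)
      [⅋]  ⊢ (p1 ⅋ p1⊥)
        [Ax]  ⊢ p1, p1⊥
      [Ax]  ⊢ p1, p1⊥

Result: YES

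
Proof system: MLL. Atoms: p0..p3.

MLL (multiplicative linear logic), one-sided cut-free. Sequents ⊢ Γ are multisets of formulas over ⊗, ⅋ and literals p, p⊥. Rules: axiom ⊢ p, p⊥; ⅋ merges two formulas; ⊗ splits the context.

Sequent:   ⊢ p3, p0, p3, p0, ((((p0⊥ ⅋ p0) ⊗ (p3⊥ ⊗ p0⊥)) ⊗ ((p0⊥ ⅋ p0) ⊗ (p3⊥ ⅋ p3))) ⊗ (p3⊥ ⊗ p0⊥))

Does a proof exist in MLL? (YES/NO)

Derivation trace:
[⊗]  ⊢ p3, p0, p3, p0, ((((p0⊥ ⅋ p0) ⊗ (p3⊥ ⊗ p0⊥)) ⊗ ((p0⊥ ⅋ p0) ⊗ (p3⊥ ⅋ p3))) ⊗ (p3⊥ ⊗ p0⊥))
  [⊗]  ⊢ p3, p0, (((p0⊥ ⅋ p0) ⊗ (p3⊥ ⊗ p0⊥)) ⊗ ((p0⊥ ⅋ p0) ⊗ (p3⊥ ⅋ p3)))
    [⊗]  ⊢ p3, p0, ((p0⊥ ⅋ p0) ⊗ (p3⊥ ⊗ p0⊥))
      [⅋]  ⊢ (p0⊥ ⅋ p0)
        [Ax]  ⊢ p0, p0⊥
      [⊗]  ⊢ p3, p0, (p3⊥ ⊗ p0⊥)
        [Ax]  ⊢ p3, p3⊥
        [Ax]  ⊢ p0, p0⊥
    [⊗]  ⊢ ((p0⊥ ⅋ p0) ⊗ (p3⊥ ⅋ p3))
      [⅋]  ⊢ (p0⊥ ⅋ p0)
        [Ax]  ⊢ p0, p0⊥
      [⅋]  ⊢ (p3⊥ ⅋ p3)
        [Ax]  ⊢ p3, p3⊥
  [⊗]  ⊢ p3, p0, (p3⊥ ⊗ p0⊥)
    [Ax]  ⊢ p3, p3⊥
    [Ax]  ⊢ p0, p0⊥

Result: YES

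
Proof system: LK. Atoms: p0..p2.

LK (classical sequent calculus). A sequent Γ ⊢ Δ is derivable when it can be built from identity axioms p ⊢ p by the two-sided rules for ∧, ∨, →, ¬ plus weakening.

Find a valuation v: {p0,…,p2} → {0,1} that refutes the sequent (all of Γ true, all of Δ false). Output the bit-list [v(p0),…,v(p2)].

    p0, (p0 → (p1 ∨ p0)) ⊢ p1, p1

Truth-table refutation:
  v=000: Γ:[p0=F, (p0 → (p1 ∨ p0))=T] Δ:[p1=F, p1=F] refutes=False
  v=001: Γ:[p0=F, (p0 → (p1 ∨ p0))=T] Δ:[p1=F, p1=F] refutes=False
  v=010: Γ:[p0=F, (p0 → (p1 ∨ p0))=T] Δ:[p1=T, p1=T] refutes=False
  v=011: Γ:[p0=F, (p0 → (p1 ∨ p0))=T] Δ:[p1=T, p1=T] refutes=False
  v=100: Γ:[p0=T, (p0 → (p1 ∨ p0))=T] Δ:[p1=F, p1=F] refutes=True  ← countermodel

Result: [1, 0, 0]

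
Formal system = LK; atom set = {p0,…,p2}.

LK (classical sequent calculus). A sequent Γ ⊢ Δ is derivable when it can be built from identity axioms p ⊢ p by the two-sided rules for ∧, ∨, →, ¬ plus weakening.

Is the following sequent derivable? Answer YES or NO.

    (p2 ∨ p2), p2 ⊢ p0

Search for a countermodel by truth-table:
  v=000: Γ:[(p2 ∨ p2)=F, p2=F] Δ:[p0=F] refutes=False
  v=001: Γ:[(p2 ∨ p2)=T, p2=T] Δ:[p0=F] refutes=True  ← countermodel

Result: NO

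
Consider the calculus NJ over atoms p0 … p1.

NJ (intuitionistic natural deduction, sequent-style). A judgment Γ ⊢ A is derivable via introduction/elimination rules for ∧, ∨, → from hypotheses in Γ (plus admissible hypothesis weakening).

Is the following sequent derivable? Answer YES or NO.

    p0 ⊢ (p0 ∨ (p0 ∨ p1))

Derivation trace:
[∨I₂] p0 ⊢ (p0 ∨ (p0 ∨ p1))
  [∨I₁] p0 ⊢ (p0 ∨ p1)
    [Ax] p0 ⊢ p0

Result: YES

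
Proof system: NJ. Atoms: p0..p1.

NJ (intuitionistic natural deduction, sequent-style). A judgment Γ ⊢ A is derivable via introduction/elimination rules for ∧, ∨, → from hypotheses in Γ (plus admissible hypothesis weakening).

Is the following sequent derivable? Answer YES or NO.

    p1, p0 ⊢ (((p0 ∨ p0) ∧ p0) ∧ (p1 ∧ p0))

Derivation trace:
[∧I] p1, p0 ⊢ (((p0 ∨ p0) ∧ p0) ∧ (p1 ∧ p0))
  [∧I] p0 ⊢ ((p0 ∨ p0) ∧ p0)
    [∨I₁] p0 ⊢ (p0 ∨ p0)
      [Ax] p0 ⊢ p0
    [Ax] p0 ⊢ p0
  [∧I] p1, p0 ⊢ (p1 ∧ p0)
    [Ax] p1 ⊢ p1
    [Ax] p0 ⊢ p0

Result: YES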